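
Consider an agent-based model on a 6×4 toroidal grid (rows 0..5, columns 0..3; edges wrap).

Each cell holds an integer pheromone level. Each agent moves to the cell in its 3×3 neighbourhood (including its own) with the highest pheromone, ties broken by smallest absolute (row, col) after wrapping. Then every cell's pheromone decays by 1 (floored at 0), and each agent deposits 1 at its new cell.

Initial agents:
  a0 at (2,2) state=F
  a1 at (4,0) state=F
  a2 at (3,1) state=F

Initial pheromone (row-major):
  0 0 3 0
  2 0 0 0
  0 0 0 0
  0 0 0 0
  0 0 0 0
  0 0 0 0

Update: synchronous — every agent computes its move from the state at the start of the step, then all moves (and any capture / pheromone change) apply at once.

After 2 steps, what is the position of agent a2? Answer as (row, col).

t=1: a0@(1,1) a1@(3,0) a2@(2,0) | pheromone: 0 0 2 0 / 1 1 0 0 / 1 0 0 0 / 1 0 0 0 / 0 0 0 0 / 0 0 0 0
t=2: a0@(0,2) a1@(2,0) a2@(1,0) | pheromone: 0 0 2 0 / 1 0 0 0 / 1 0 0 0 / 0 0 0 0 / 0 0 0 0 / 0 0 0 0

(1, 0)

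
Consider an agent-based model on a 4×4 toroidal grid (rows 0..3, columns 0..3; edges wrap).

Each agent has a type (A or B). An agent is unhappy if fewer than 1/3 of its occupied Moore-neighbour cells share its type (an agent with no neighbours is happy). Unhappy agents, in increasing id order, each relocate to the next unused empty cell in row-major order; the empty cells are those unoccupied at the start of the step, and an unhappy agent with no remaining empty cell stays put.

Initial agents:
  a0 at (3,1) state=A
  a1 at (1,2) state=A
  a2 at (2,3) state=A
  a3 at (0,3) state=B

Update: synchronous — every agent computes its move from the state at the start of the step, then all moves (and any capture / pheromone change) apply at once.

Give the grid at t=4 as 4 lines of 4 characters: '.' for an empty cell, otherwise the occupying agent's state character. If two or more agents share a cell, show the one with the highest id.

t=1: a0@(3,1):A a1@(1,2):A a2@(2,3):A a3@(0,0):B
t=2: a0@(0,1):A a1@(1,2):A a2@(2,3):A a3@(0,2):B
t=3: a0@(0,1):A a1@(1,2):A a2@(2,3):A a3@(0,0):B
t=4: a0@(0,1):A a1@(1,2):A a2@(2,3):A a3@(0,2):B

.AB.
..A.
...A
....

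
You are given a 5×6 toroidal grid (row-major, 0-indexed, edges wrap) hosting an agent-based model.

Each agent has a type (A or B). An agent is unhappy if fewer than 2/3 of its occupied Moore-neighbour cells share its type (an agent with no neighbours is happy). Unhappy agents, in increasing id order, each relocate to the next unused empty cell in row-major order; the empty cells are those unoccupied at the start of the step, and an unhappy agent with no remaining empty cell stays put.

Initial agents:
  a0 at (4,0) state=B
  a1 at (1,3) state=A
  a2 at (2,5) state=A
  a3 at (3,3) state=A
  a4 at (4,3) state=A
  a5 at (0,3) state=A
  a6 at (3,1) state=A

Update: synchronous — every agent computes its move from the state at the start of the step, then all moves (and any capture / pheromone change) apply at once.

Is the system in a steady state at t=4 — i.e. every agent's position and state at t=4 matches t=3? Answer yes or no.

yes

t=1: a0@(0,0):B a1@(1,3):A a2@(2,5):A a3@(3,3):A a4@(4,3):A a5@(0,3):A a6@(0,1):A
t=2: a0@(0,2):B a1@(1,3):A a2@(2,5):A a3@(3,3):A a4@(4,3):A a5@(0,3):A a6@(0,4):A
t=3: a0@(0,0):B a1@(1,3):A a2@(2,5):A a3@(3,3):A a4@(4,3):A a5@(0,3):A a6@(0,4):A
t=4: (unchanged — steady state)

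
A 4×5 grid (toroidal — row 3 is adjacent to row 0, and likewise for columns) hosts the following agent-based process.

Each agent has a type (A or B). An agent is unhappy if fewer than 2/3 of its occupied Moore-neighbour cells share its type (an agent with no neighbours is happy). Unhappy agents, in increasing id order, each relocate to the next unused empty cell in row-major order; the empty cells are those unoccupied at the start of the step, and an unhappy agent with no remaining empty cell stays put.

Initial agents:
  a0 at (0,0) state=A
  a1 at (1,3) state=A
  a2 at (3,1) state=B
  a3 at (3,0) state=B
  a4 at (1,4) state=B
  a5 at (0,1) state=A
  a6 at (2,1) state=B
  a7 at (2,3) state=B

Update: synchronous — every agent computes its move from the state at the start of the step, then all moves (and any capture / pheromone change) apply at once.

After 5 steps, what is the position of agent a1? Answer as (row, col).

t=1: a0@(0,2):A a1@(0,3):A a2@(0,4):B a3@(1,0):B a4@(1,1):B a5@(1,2):A a6@(2,1):B a7@(2,0):B
t=2: a0@(0,2):A a1@(0,3):A a2@(0,0):B a3@(1,0):B a4@(0,1):B a5@(1,3):A a6@(2,1):B a7@(2,0):B
t=3: (unchanged — steady state)

(0, 3)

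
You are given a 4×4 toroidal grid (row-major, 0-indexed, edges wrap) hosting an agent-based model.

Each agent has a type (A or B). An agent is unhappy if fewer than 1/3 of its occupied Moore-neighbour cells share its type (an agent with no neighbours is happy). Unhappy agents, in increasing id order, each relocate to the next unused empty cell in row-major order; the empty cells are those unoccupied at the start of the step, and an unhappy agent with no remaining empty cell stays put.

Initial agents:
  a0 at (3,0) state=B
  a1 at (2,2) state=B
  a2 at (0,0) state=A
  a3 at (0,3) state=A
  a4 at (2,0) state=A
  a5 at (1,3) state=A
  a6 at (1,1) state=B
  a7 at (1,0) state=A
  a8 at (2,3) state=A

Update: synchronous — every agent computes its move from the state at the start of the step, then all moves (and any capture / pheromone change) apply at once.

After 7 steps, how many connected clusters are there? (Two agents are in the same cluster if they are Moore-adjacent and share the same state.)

t=1: a0@(0,1):B a1@(2,2):B a2@(0,0):A a3@(0,3):A a4@(2,0):A a5@(1,3):A a6@(0,2):B a7@(1,0):A a8@(2,3):A
t=2: a0@(0,1):B a1@(1,1):B a2@(0,0):A a3@(0,3):A a4@(2,0):A a5@(1,3):A a6@(0,2):B a7@(1,0):A a8@(2,3):A
t=3: (unchanged — steady state)

2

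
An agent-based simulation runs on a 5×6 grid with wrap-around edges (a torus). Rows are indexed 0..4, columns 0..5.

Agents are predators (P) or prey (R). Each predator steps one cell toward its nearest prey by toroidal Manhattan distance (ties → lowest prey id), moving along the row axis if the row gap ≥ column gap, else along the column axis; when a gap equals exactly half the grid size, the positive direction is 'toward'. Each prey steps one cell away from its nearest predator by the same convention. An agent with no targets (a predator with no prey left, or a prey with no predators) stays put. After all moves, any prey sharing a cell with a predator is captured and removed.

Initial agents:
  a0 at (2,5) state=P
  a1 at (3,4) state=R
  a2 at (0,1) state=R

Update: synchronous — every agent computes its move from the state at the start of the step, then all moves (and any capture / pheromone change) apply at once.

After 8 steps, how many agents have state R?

2

t=1: a0@(3,5):P a1@(4,4):R a2@(4,1):R
t=2: a0@(4,5):P a1@(0,4):R a2@(4,2):R
t=3: a0@(0,5):P a1@(1,4):R a2@(4,1):R
t=4: a0@(1,5):P a1@(2,4):R a2@(4,2):R
t=5: a0@(2,5):P a1@(3,4):R a2@(4,1):R
t=6: a0@(3,5):P a1@(4,4):R a2@(0,1):R
t=7: a0@(4,5):P a1@(0,4):R a2@(1,1):R
t=8: a0@(0,5):P a1@(1,4):R a2@(2,1):R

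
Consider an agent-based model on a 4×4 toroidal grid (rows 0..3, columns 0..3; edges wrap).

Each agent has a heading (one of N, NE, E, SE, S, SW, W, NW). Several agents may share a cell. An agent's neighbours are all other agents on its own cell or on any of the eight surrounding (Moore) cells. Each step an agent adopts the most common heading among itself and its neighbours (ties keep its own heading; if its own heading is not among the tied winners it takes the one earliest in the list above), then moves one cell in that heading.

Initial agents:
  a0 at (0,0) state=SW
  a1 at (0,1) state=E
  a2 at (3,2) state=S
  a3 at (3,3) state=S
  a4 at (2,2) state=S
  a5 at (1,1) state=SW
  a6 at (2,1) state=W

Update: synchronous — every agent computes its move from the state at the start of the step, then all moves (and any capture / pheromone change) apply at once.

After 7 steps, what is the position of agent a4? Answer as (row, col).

(1, 2)

t=1: a0@(1,3):SW a1@(1,0):SW a2@(0,2):S a3@(0,3):S a4@(3,2):S a5@(2,0):SW a6@(3,1):S
t=2: a0@(2,2):SW a1@(2,3):SW a2@(1,2):S a3@(1,3):S a4@(0,2):S a5@(3,3):SW a6@(0,1):S
t=3: a0@(3,1):SW a1@(3,2):SW a2@(2,2):S a3@(2,3):S a4@(1,2):S a5@(0,2):SW a6@(1,1):S
t=4: a0@(0,0):SW a1@(0,1):SW a2@(3,2):S a3@(3,3):S a4@(2,2):S a5@(1,1):SW a6@(2,1):S
t=5: a0@(1,3):SW a1@(1,0):SW a2@(0,2):S a3@(0,3):S a4@(3,2):S a5@(2,0):SW a6@(3,1):S
t=6: a0@(2,2):SW a1@(2,3):SW a2@(1,2):S a3@(1,3):S a4@(0,2):S a5@(3,3):SW a6@(0,1):S
t=7: a0@(3,1):SW a1@(3,2):SW a2@(2,2):S a3@(2,3):S a4@(1,2):S a5@(0,2):SW a6@(1,1):S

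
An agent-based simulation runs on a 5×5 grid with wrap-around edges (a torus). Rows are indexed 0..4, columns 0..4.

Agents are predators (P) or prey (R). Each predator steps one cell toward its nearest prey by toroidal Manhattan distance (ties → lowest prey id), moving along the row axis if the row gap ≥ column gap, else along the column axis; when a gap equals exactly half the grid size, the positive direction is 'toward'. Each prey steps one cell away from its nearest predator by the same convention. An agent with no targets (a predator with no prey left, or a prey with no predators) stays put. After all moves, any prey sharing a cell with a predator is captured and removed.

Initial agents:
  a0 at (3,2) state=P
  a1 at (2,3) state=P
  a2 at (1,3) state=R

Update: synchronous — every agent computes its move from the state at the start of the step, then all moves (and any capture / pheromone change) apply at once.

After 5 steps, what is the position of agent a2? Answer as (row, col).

t=1: a0@(2,2):P a1@(1,3):P a2@(0,3):R
t=2: a0@(1,2):P a1@(0,3):P a2@(4,3):R
t=3: a0@(0,2):P a1@(4,3):P a2@(3,3):R
t=4: a0@(4,2):P a1@(3,3):P a2@(2,3):R
t=5: a0@(3,2):P a1@(2,3):P a2@(1,3):R

(1, 3)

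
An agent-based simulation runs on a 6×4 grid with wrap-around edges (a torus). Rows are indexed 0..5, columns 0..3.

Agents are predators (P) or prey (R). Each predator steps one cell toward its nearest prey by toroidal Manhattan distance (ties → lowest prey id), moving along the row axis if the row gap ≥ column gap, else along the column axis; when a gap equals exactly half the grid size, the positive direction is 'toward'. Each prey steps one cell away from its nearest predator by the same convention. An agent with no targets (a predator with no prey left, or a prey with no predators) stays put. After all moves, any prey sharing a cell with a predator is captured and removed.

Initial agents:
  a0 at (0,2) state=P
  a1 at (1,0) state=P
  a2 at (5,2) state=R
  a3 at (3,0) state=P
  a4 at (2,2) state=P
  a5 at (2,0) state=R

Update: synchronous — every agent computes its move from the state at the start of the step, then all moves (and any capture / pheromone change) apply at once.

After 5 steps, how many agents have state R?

2

t=1: a0@(5,2):P a1@(2,0):P a2@(4,2):R a3@(2,0):P a4@(2,3):P a5@(3,0):R
t=2: a0@(4,2):P a1@(3,0):P a2@(3,2):R a3@(3,0):P a4@(3,3):P a5@(4,0):R
t=3: a0@(3,2):P a1@(4,0):P a2@(2,2):R a3@(4,0):P a4@(3,2):P a5@(5,0):R
t=4: a0@(2,2):P a1@(5,0):P a2@(1,2):R a3@(5,0):P a4@(2,2):P a5@(0,0):R
t=5: a0@(1,2):P a1@(0,0):P a2@(0,2):R a3@(0,0):P a4@(1,2):P a5@(1,0):R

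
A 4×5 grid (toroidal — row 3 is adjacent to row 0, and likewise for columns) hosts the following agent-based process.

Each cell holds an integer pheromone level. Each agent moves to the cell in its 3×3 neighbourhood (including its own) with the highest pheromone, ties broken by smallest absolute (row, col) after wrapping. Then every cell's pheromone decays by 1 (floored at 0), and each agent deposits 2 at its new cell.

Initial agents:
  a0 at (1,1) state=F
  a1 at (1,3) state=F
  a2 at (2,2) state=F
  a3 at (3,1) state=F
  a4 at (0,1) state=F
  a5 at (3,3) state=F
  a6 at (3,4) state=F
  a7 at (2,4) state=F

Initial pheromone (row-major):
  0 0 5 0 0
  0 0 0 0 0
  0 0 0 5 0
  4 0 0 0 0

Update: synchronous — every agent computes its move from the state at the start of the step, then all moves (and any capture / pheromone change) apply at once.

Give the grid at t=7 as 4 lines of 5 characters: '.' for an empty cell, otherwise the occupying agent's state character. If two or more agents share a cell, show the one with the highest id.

t=1: a0@(0,2) a1@(0,2) a2@(2,3) a3@(0,2) a4@(0,2) a5@(0,2) a6@(2,3) a7@(2,3) | pheromone: 0 0 14 0 0 / 0 0 0 0 0 / 0 0 0 10 0 / 3 0 0 0 0
t=2: a0@(0,2) a1@(0,2) a2@(2,3) a3@(0,2) a4@(0,2) a5@(0,2) a6@(2,3) a7@(2,3) | pheromone: 0 0 23 0 0 / 0 0 0 0 0 / 0 0 0 15 0 / 2 0 0 0 0
t=3: a0@(0,2) a1@(0,2) a2@(2,3) a3@(0,2) a4@(0,2) a5@(0,2) a6@(2,3) a7@(2,3) | pheromone: 0 0 32 0 0 / 0 0 0 0 0 / 0 0 0 20 0 / 1 0 0 0 0
t=4: a0@(0,2) a1@(0,2) a2@(2,3) a3@(0,2) a4@(0,2) a5@(0,2) a6@(2,3) a7@(2,3) | pheromone: 0 0 41 0 0 / 0 0 0 0 0 / 0 0 0 25 0 / 0 0 0 0 0
t=5: a0@(0,2) a1@(0,2) a2@(2,3) a3@(0,2) a4@(0,2) a5@(0,2) a6@(2,3) a7@(2,3) | pheromone: 0 0 50 0 0 / 0 0 0 0 0 / 0 0 0 30 0 / 0 0 0 0 0
t=6: a0@(0,2) a1@(0,2) a2@(2,3) a3@(0,2) a4@(0,2) a5@(0,2) a6@(2,3) a7@(2,3) | pheromone: 0 0 59 0 0 / 0 0 0 0 0 / 0 0 0 35 0 / 0 0 0 0 0
t=7: a0@(0,2) a1@(0,2) a2@(2,3) a3@(0,2) a4@(0,2) a5@(0,2) a6@(2,3) a7@(2,3) | pheromone: 0 0 68 0 0 / 0 0 0 0 0 / 0 0 0 40 0 / 0 0 0 0 0

..F..
.....
...F.
.....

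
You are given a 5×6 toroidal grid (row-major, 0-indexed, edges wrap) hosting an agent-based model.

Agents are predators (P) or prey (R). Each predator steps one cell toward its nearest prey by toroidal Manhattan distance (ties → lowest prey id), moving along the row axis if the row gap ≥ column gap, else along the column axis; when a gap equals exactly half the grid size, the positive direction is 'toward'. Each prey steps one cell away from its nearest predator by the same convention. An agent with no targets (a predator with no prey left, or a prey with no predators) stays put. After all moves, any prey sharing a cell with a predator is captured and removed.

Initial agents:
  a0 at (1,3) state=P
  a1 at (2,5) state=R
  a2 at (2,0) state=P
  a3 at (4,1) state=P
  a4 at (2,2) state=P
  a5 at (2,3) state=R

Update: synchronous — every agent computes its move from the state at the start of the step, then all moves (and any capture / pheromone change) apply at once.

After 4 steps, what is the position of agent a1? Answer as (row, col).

(2, 1)

t=1: a0@(2,3):P a1@(2,4):R a2@(2,5):P a3@(3,1):P a4@(2,3):P a5@(3,3):R
t=2: a0@(2,4):P a1@(2,5):R a2@(2,4):P a3@(3,2):P a4@(2,4):P a5@(4,3):R
t=3: a0@(2,5):P a1@(2,0):R a2@(2,5):P a3@(4,2):P a4@(2,5):P a5@(0,3):R
t=4: a0@(2,0):P a1@(2,1):R a2@(2,0):P a3@(0,2):P a4@(2,0):P a5@(1,3):R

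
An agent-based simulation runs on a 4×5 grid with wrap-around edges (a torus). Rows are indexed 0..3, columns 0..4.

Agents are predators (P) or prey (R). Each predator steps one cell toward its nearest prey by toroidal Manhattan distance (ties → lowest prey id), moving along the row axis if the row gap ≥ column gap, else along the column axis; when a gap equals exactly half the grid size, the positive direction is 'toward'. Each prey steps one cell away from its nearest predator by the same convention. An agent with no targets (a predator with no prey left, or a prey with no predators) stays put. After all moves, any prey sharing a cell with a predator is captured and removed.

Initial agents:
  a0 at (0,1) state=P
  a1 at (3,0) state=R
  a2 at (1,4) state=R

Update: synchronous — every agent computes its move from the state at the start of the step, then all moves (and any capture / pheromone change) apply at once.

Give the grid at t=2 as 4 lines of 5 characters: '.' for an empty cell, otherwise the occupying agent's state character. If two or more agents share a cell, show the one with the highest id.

t=1: a0@(3,1):P a1@(2,0):R a2@(1,3):R
t=2: a0@(2,1):P a1@(1,0):R a2@(0,3):R

...R.
R....
.P...
.....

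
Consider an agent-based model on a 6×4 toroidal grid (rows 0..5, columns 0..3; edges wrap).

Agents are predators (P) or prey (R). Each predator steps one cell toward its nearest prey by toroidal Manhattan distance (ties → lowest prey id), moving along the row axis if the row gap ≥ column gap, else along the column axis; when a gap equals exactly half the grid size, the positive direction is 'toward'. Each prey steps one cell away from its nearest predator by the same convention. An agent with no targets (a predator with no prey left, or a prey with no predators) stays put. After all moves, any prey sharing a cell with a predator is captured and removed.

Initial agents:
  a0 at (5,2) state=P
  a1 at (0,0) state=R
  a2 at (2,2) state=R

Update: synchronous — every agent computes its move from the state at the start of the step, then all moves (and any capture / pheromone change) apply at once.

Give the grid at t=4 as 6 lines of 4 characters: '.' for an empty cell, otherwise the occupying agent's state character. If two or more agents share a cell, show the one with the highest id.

....
....
...P
...R
..R.
....

t=1: a0@(5,3):P a1@(0,3):R a2@(1,2):R
t=2: a0@(0,3):P a1@(1,3):R a2@(2,2):R
t=3: a0@(1,3):P a1@(2,3):R a2@(3,2):R
t=4: a0@(2,3):P a1@(3,3):R a2@(4,2):R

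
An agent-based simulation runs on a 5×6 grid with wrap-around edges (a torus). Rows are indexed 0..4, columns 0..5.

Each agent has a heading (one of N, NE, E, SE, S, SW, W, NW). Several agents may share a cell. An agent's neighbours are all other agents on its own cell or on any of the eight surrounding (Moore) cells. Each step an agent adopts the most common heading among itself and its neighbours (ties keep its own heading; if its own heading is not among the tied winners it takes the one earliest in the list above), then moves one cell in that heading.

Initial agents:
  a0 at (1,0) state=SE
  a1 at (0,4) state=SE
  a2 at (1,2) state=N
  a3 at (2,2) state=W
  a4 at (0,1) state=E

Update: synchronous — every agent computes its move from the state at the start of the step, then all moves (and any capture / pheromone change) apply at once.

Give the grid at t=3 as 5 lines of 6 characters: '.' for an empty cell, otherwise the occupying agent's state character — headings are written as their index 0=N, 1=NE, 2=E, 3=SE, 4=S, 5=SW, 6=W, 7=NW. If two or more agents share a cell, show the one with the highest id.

....2.
......
.....6
.30...
...3..

t=1: a0@(2,1):SE a1@(1,5):SE a2@(0,2):N a3@(2,1):W a4@(0,2):E
t=2: a0@(3,2):SE a1@(2,0):SE a2@(4,2):N a3@(2,0):W a4@(0,3):E
t=3: a0@(4,3):SE a1@(3,1):SE a2@(3,2):N a3@(2,5):W a4@(0,4):E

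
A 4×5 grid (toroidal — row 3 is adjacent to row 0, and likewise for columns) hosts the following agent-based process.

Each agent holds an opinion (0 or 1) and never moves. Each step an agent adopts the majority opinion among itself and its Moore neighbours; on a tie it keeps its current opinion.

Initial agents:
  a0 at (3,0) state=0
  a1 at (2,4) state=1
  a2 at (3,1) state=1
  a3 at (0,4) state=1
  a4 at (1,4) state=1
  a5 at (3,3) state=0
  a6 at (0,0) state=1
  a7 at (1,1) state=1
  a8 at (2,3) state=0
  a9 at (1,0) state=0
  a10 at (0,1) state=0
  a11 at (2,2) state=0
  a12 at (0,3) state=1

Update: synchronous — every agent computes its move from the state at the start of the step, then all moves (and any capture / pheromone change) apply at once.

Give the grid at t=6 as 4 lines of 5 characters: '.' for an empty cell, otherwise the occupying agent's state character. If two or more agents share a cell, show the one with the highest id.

10.11
10..1
..000
10.0.

t=1: a0@(3,0):1 a1@(2,4):0 a2@(3,1):0 a3@(0,4):1 a4@(1,4):1 a5@(3,3):0 a6@(0,0):1 a7@(1,1):0 a8@(2,3):0 a9@(1,0):1 a10@(0,1):0 a11@(2,2):0 a12@(0,3):1
t=2: (unchanged — steady state)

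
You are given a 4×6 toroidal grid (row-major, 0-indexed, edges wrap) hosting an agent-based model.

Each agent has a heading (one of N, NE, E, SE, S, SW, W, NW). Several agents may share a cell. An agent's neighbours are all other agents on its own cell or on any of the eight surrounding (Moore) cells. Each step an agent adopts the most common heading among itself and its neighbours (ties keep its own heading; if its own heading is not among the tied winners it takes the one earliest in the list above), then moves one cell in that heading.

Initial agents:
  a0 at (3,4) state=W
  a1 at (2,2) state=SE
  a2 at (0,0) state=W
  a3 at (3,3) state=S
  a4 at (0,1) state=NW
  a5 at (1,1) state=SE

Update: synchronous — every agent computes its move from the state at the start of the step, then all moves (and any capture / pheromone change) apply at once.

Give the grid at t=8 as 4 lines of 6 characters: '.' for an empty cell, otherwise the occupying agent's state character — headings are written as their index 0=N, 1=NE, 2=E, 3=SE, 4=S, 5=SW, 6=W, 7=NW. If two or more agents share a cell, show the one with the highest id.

......
...3..
...33.
...3..

t=1: a0@(3,3):W a1@(3,3):SE a2@(0,5):W a3@(0,3):S a4@(3,0):NW a5@(2,2):SE
t=2: a0@(0,4):SE a1@(0,4):SE a2@(0,4):W a3@(1,3):S a4@(2,5):NW a5@(3,3):SE
t=3: a0@(1,5):SE a1@(1,5):SE a2@(1,5):SE a3@(2,4):SE a4@(1,4):NW a5@(0,4):SE
t=4: a0@(2,0):SE a1@(2,0):SE a2@(2,0):SE a3@(3,5):SE a4@(2,5):SE a5@(1,5):SE
t=5: a0@(3,1):SE a1@(3,1):SE a2@(3,1):SE a3@(0,0):SE a4@(3,0):SE a5@(2,0):SE
t=6: a0@(0,2):SE a1@(0,2):SE a2@(0,2):SE a3@(1,1):SE a4@(0,1):SE a5@(3,1):SE
t=7: a0@(1,3):SE a1@(1,3):SE a2@(1,3):SE a3@(2,2):SE a4@(1,2):SE a5@(0,2):SE
t=8: a0@(2,4):SE a1@(2,4):SE a2@(2,4):SE a3@(3,3):SE a4@(2,3):SE a5@(1,3):SE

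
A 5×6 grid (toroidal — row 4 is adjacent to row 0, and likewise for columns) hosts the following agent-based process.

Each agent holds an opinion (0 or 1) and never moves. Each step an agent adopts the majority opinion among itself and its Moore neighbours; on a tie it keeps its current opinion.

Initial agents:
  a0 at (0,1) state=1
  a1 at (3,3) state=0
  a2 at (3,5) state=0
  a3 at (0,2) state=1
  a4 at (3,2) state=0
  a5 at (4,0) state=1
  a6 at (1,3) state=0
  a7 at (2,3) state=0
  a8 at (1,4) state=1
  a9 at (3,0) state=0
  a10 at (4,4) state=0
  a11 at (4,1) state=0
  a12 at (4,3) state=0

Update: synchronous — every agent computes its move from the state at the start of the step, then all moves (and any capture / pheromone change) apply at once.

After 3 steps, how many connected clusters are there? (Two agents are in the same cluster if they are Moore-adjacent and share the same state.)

1

t=1: a0@(0,1):1 a1@(3,3):0 a2@(3,5):0 a3@(0,2):0 a4@(3,2):0 a5@(4,0):0 a6@(1,3):0 a7@(2,3):0 a8@(1,4):0 a9@(3,0):0 a10@(4,4):0 a11@(4,1):0 a12@(4,3):0
t=2: a0@(0,1):0 a1@(3,3):0 a2@(3,5):0 a3@(0,2):0 a4@(3,2):0 a5@(4,0):0 a6@(1,3):0 a7@(2,3):0 a8@(1,4):0 a9@(3,0):0 a10@(4,4):0 a11@(4,1):0 a12@(4,3):0
t=3: (unchanged — steady state)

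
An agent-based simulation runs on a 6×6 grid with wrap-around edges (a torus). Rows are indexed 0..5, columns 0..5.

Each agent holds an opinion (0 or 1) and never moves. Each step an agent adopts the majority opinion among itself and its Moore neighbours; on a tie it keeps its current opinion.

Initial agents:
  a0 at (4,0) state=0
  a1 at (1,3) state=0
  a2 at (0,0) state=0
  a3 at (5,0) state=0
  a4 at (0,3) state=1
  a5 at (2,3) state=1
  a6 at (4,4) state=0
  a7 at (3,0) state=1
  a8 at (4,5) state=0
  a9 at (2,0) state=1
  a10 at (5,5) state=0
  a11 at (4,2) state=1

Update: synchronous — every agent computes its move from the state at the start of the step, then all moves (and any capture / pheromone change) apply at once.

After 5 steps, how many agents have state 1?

t=1: a0@(4,0):0 a1@(1,3):1 a2@(0,0):0 a3@(5,0):0 a4@(0,3):1 a5@(2,3):1 a6@(4,4):0 a7@(3,0):1 a8@(4,5):0 a9@(2,0):1 a10@(5,5):0 a11@(4,2):1
t=2: (unchanged — steady state)

6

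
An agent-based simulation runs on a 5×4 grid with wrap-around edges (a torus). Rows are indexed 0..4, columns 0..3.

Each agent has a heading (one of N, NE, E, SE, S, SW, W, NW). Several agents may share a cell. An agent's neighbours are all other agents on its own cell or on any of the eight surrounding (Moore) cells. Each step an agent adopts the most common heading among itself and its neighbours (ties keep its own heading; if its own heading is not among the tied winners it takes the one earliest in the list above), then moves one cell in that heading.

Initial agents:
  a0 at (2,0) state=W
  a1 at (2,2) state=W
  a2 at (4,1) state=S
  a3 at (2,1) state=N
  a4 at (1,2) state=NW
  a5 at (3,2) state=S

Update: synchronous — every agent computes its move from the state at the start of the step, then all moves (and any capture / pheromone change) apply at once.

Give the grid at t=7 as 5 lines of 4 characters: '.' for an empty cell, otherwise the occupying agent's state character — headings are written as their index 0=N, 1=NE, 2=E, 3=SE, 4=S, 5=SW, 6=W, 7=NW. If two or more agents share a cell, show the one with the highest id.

t=1: a0@(2,3):W a1@(2,1):W a2@(0,1):S a3@(2,0):W a4@(0,1):NW a5@(4,2):S
t=2: a0@(2,2):W a1@(2,0):W a2@(1,1):S a3@(2,3):W a4@(1,1):S a5@(0,2):S
t=3: a0@(2,1):W a1@(2,3):W a2@(2,1):S a3@(2,2):W a4@(2,1):S a5@(1,2):S
t=4: a0@(3,1):S a1@(2,2):W a2@(3,1):S a3@(2,1):W a4@(3,1):S a5@(2,2):S
t=5: a0@(4,1):S a1@(3,2):S a2@(4,1):S a3@(3,1):S a4@(4,1):S a5@(3,2):S
t=6: a0@(0,1):S a1@(4,2):S a2@(0,1):S a3@(4,1):S a4@(0,1):S a5@(4,2):S
t=7: a0@(1,1):S a1@(0,2):S a2@(1,1):S a3@(0,1):S a4@(1,1):S a5@(0,2):S

.44.
.4..
....
....
....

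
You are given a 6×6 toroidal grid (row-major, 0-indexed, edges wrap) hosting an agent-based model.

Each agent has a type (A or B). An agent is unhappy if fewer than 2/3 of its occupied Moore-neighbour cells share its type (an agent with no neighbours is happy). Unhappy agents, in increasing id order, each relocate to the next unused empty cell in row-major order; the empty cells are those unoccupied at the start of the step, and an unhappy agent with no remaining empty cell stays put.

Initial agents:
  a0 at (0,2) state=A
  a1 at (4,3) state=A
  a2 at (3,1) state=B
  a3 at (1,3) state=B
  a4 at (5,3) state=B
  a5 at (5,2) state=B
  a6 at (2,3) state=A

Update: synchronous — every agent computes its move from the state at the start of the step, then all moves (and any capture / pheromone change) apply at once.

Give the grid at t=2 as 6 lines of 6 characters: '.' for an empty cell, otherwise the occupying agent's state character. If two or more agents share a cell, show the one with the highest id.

AABBB.
A.....
......
.B....
......
......

t=1: a0@(0,0):A a1@(0,1):A a2@(3,1):B a3@(0,3):B a4@(0,4):B a5@(0,5):B a6@(1,0):A
t=2: a0@(0,0):A a1@(0,1):A a2@(3,1):B a3@(0,3):B a4@(0,4):B a5@(0,2):B a6@(1,0):A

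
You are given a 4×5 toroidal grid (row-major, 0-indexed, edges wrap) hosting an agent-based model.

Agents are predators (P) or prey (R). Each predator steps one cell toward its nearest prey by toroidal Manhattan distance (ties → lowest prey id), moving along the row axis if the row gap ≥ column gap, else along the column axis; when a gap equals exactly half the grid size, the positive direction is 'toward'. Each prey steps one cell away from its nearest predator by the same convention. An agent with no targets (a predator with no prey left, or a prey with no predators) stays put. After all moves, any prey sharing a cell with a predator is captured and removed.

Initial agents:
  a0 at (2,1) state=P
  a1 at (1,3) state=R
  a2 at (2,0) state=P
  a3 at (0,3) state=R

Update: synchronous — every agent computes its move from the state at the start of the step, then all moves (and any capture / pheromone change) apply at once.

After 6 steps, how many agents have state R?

t=1: a0@(2,2):P a1@(1,4):R a2@(2,4):P a3@(3,3):R
t=2: a0@(3,2):P a1@(0,4):R a2@(1,4):P a3@(0,3):R
t=3: a0@(0,2):P a1@(3,4):R a2@(0,4):P a3@(1,3):R
t=4: a0@(1,2):P a1@(2,4):R a2@(3,4):P a3@(2,3):R
t=5: a0@(2,2):P a1@(1,4):R a2@(2,4):P a3@(3,3):R
t=6: a0@(3,2):P a1@(0,4):R a2@(1,4):P a3@(0,3):R

2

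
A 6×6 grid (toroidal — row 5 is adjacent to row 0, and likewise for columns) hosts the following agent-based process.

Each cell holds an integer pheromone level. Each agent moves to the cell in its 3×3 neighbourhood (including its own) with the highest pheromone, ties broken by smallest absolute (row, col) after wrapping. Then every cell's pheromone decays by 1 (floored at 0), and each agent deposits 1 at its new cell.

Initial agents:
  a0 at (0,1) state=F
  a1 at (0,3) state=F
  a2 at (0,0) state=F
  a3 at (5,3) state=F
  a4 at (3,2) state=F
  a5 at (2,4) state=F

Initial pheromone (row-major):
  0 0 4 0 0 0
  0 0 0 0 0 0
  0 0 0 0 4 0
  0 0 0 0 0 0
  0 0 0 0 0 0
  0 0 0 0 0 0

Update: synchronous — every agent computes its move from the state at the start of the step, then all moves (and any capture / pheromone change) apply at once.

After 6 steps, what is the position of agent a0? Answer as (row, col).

(0, 2)

t=1: a0@(0,2) a1@(0,2) a2@(0,0) a3@(0,2) a4@(2,1) a5@(2,4) | pheromone: 1 0 6 0 0 0 / 0 0 0 0 0 0 / 0 1 0 0 4 0 / 0 0 0 0 0 0 / 0 0 0 0 0 0 / 0 0 0 0 0 0
t=2: a0@(0,2) a1@(0,2) a2@(0,0) a3@(0,2) a4@(2,1) a5@(2,4) | pheromone: 1 0 8 0 0 0 / 0 0 0 0 0 0 / 0 1 0 0 4 0 / 0 0 0 0 0 0 / 0 0 0 0 0 0 / 0 0 0 0 0 0
t=3: a0@(0,2) a1@(0,2) a2@(0,0) a3@(0,2) a4@(2,1) a5@(2,4) | pheromone: 1 0 10 0 0 0 / 0 0 0 0 0 0 / 0 1 0 0 4 0 / 0 0 0 0 0 0 / 0 0 0 0 0 0 / 0 0 0 0 0 0
t=4: a0@(0,2) a1@(0,2) a2@(0,0) a3@(0,2) a4@(2,1) a5@(2,4) | pheromone: 1 0 12 0 0 0 / 0 0 0 0 0 0 / 0 1 0 0 4 0 / 0 0 0 0 0 0 / 0 0 0 0 0 0 / 0 0 0 0 0 0
t=5: a0@(0,2) a1@(0,2) a2@(0,0) a3@(0,2) a4@(2,1) a5@(2,4) | pheromone: 1 0 14 0 0 0 / 0 0 0 0 0 0 / 0 1 0 0 4 0 / 0 0 0 0 0 0 / 0 0 0 0 0 0 / 0 0 0 0 0 0
t=6: a0@(0,2) a1@(0,2) a2@(0,0) a3@(0,2) a4@(2,1) a5@(2,4) | pheromone: 1 0 16 0 0 0 / 0 0 0 0 0 0 / 0 1 0 0 4 0 / 0 0 0 0 0 0 / 0 0 0 0 0 0 / 0 0 0 0 0 0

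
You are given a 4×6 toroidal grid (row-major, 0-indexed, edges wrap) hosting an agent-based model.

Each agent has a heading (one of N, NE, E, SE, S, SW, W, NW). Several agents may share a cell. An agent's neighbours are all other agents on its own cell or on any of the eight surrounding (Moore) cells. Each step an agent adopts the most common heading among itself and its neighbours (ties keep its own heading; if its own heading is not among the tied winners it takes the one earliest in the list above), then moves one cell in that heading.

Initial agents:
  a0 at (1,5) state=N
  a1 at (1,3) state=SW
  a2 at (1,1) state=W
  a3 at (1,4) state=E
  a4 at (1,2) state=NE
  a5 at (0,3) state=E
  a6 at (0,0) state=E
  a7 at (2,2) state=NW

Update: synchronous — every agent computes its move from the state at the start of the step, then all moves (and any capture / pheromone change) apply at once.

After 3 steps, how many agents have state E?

t=1: a0@(1,0):E a1@(1,4):E a2@(1,0):W a3@(1,5):E a4@(0,3):NE a5@(0,4):E a6@(0,1):E a7@(1,1):NW
t=2: a0@(1,1):E a1@(1,5):E a2@(1,1):E a3@(1,0):E a4@(0,4):E a5@(0,5):E a6@(0,2):E a7@(1,2):E
t=3: a0@(1,2):E a1@(1,0):E a2@(1,2):E a3@(1,1):E a4@(0,5):E a5@(0,0):E a6@(0,3):E a7@(1,3):E

8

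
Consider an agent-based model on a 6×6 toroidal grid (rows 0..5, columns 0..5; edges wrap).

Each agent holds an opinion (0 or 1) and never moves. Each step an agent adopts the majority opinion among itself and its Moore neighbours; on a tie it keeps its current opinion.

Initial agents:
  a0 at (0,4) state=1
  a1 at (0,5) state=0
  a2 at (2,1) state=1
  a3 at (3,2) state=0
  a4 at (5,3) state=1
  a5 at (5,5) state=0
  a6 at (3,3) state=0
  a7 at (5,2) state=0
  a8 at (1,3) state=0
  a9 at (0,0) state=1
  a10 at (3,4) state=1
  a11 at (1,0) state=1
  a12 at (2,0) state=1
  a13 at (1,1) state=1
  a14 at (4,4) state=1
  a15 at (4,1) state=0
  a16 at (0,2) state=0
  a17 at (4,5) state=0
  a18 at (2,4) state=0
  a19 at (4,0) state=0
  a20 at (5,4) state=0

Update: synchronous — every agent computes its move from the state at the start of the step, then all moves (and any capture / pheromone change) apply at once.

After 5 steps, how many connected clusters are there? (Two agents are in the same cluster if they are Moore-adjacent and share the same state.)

t=1: a0@(0,4):0 a1@(0,5):0 a2@(2,1):1 a3@(3,2):0 a4@(5,3):1 a5@(5,5):0 a6@(3,3):0 a7@(5,2):0 a8@(1,3):0 a9@(0,0):1 a10@(3,4):0 a11@(1,0):1 a12@(2,0):1 a13@(1,1):1 a14@(4,4):0 a15@(4,1):0 a16@(0,2):0 a17@(4,5):0 a18@(2,4):0 a19@(4,0):0 a20@(5,4):0
t=2: a0@(0,4):0 a1@(0,5):0 a2@(2,1):1 a3@(3,2):0 a4@(5,3):0 a5@(5,5):0 a6@(3,3):0 a7@(5,2):0 a8@(1,3):0 a9@(0,0):1 a10@(3,4):0 a11@(1,0):1 a12@(2,0):1 a13@(1,1):1 a14@(4,4):0 a15@(4,1):0 a16@(0,2):0 a17@(4,5):0 a18@(2,4):0 a19@(4,0):0 a20@(5,4):0
t=3: (unchanged — steady state)

2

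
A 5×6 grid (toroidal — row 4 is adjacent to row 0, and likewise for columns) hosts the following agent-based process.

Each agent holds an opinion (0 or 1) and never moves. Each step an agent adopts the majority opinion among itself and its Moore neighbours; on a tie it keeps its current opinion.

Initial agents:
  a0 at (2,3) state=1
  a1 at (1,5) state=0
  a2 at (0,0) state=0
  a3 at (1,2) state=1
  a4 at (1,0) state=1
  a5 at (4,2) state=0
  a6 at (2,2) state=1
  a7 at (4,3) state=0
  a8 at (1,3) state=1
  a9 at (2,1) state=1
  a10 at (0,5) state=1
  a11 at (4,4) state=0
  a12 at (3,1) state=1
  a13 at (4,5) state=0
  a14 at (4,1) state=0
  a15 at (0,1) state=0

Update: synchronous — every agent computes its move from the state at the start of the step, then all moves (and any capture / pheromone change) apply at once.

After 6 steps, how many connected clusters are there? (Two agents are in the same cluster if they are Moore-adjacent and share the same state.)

t=1: a0@(2,3):1 a1@(1,5):0 a2@(0,0):0 a3@(1,2):1 a4@(1,0):1 a5@(4,2):0 a6@(2,2):1 a7@(4,3):0 a8@(1,3):1 a9@(2,1):1 a10@(0,5):0 a11@(4,4):0 a12@(3,1):1 a13@(4,5):0 a14@(4,1):0 a15@(0,1):0
t=2: a0@(2,3):1 a1@(1,5):0 a2@(0,0):0 a3@(1,2):1 a4@(1,0):0 a5@(4,2):0 a6@(2,2):1 a7@(4,3):0 a8@(1,3):1 a9@(2,1):1 a10@(0,5):0 a11@(4,4):0 a12@(3,1):1 a13@(4,5):0 a14@(4,1):0 a15@(0,1):0
t=3: (unchanged — steady state)

2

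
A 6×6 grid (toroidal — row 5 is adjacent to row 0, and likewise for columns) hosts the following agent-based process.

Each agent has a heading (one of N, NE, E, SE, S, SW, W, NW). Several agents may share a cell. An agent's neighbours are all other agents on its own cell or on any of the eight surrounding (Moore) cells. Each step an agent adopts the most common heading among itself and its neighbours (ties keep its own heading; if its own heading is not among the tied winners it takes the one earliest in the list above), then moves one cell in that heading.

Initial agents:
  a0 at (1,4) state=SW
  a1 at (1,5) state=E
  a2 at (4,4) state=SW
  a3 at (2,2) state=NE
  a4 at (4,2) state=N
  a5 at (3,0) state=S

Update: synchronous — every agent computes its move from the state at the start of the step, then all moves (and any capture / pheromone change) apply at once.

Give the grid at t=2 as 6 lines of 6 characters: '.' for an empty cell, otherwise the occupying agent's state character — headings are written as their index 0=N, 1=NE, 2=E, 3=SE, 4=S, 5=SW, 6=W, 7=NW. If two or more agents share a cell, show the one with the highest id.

..5.1.
.2....
..0...
..5...
......
4.....

t=1: a0@(2,3):SW a1@(1,0):E a2@(5,3):SW a3@(1,3):NE a4@(3,2):N a5@(4,0):S
t=2: a0@(3,2):SW a1@(1,1):E a2@(0,2):SW a3@(0,4):NE a4@(2,2):N a5@(5,0):S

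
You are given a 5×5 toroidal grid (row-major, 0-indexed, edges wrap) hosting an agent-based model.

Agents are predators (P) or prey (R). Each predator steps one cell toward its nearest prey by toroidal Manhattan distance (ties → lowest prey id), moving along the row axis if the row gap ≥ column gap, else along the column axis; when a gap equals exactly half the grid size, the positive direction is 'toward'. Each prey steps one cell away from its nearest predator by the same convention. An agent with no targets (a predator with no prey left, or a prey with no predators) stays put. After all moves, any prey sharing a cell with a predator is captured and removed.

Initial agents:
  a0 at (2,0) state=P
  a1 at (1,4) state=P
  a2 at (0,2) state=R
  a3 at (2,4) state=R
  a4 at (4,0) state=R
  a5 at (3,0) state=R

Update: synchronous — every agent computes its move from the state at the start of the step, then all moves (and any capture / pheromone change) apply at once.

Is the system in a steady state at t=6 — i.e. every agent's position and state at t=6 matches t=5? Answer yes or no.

t=1: a0@(2,4):P a1@(2,4):P a2@(0,1):R a3@(2,3):R a4@(0,0):R a5@(4,0):R
t=2: a0@(2,3):P a1@(2,3):P a2@(4,1):R a3@(2,2):R a4@(4,0):R a5@(0,0):R
t=3: a0@(2,2):P a1@(2,2):P a2@(0,1):R a3@(2,1):R a4@(0,0):R a5@(4,0):R
t=4: a0@(2,1):P a1@(2,1):P a2@(4,1):R a3@(2,0):R a4@(4,0):R a5@(0,0):R
t=5: a0@(2,0):P a1@(2,0):P a2@(0,1):R a3@(2,4):R a4@(0,0):R a5@(4,0):R
t=6: a0@(2,4):P a1@(2,4):P a2@(4,1):R a3@(2,3):R a4@(4,0):R a5@(0,0):R

no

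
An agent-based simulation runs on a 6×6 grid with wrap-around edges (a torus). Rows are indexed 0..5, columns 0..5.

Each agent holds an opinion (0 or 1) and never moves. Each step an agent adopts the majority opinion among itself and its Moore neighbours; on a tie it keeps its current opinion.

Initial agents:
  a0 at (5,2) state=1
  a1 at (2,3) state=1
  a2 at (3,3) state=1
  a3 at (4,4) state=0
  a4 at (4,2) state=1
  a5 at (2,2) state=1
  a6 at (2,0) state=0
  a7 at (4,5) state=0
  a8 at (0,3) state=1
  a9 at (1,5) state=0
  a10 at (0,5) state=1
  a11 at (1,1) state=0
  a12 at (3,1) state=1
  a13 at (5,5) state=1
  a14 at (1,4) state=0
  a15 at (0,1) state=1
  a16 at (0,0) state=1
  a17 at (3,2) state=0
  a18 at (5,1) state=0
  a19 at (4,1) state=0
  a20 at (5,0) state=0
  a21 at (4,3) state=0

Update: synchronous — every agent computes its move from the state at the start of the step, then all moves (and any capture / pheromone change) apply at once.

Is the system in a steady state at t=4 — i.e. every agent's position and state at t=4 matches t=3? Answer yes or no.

t=1: a0@(5,2):1 a1@(2,3):1 a2@(3,3):1 a3@(4,4):0 a4@(4,2):1 a5@(2,2):1 a6@(2,0):0 a7@(4,5):0 a8@(0,3):1 a9@(1,5):0 a10@(0,5):1 a11@(1,1):1 a12@(3,1):1 a13@(5,5):1 a14@(1,4):1 a15@(0,1):1 a16@(0,0):1 a17@(3,2):1 a18@(5,1):1 a19@(4,1):0 a20@(5,0):0 a21@(4,3):0
t=2: a0@(5,2):1 a1@(2,3):1 a2@(3,3):1 a3@(4,4):0 a4@(4,2):1 a5@(2,2):1 a6@(2,0):0 a7@(4,5):0 a8@(0,3):1 a9@(1,5):1 a10@(0,5):1 a11@(1,1):1 a12@(3,1):1 a13@(5,5):1 a14@(1,4):1 a15@(0,1):1 a16@(0,0):1 a17@(3,2):1 a18@(5,1):1 a19@(4,1):1 a20@(5,0):1 a21@(4,3):1
t=3: a0@(5,2):1 a1@(2,3):1 a2@(3,3):1 a3@(4,4):1 a4@(4,2):1 a5@(2,2):1 a6@(2,0):1 a7@(4,5):0 a8@(0,3):1 a9@(1,5):1 a10@(0,5):1 a11@(1,1):1 a12@(3,1):1 a13@(5,5):1 a14@(1,4):1 a15@(0,1):1 a16@(0,0):1 a17@(3,2):1 a18@(5,1):1 a19@(4,1):1 a20@(5,0):1 a21@(4,3):1
t=4: a0@(5,2):1 a1@(2,3):1 a2@(3,3):1 a3@(4,4):1 a4@(4,2):1 a5@(2,2):1 a6@(2,0):1 a7@(4,5):1 a8@(0,3):1 a9@(1,5):1 a10@(0,5):1 a11@(1,1):1 a12@(3,1):1 a13@(5,5):1 a14@(1,4):1 a15@(0,1):1 a16@(0,0):1 a17@(3,2):1 a18@(5,1):1 a19@(4,1):1 a20@(5,0):1 a21@(4,3):1

no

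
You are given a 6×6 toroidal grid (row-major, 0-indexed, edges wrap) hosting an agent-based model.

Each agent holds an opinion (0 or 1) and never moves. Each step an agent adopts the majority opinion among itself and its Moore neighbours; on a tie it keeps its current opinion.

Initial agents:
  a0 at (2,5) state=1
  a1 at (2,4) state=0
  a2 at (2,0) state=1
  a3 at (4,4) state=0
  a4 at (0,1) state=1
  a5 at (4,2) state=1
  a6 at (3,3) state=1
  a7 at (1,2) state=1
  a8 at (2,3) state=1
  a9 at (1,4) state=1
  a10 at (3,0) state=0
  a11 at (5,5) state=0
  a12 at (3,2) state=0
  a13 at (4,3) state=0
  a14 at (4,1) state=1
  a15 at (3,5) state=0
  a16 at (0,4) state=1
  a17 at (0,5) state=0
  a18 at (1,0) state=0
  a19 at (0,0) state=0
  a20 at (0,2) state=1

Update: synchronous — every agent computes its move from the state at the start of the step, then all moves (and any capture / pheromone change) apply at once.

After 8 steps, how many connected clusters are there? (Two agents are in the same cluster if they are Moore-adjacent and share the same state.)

2

t=1: a0@(2,5):0 a1@(2,4):1 a2@(2,0):0 a3@(4,4):0 a4@(0,1):1 a5@(4,2):1 a6@(3,3):0 a7@(1,2):1 a8@(2,3):1 a9@(1,4):1 a10@(3,0):1 a11@(5,5):0 a12@(3,2):1 a13@(4,3):0 a14@(4,1):1 a15@(3,5):0 a16@(0,4):1 a17@(0,5):0 a18@(1,0):0 a19@(0,0):0 a20@(0,2):1
t=2: a0@(2,5):0 a1@(2,4):1 a2@(2,0):0 a3@(4,4):0 a4@(0,1):1 a5@(4,2):1 a6@(3,3):1 a7@(1,2):1 a8@(2,3):1 a9@(1,4):1 a10@(3,0):0 a11@(5,5):0 a12@(3,2):1 a13@(4,3):0 a14@(4,1):1 a15@(3,5):0 a16@(0,4):1 a17@(0,5):0 a18@(1,0):0 a19@(0,0):0 a20@(0,2):1
t=3: a0@(2,5):0 a1@(2,4):1 a2@(2,0):0 a3@(4,4):0 a4@(0,1):1 a5@(4,2):1 a6@(3,3):1 a7@(1,2):1 a8@(2,3):1 a9@(1,4):1 a10@(3,0):0 a11@(5,5):0 a12@(3,2):1 a13@(4,3):1 a14@(4,1):1 a15@(3,5):0 a16@(0,4):1 a17@(0,5):0 a18@(1,0):0 a19@(0,0):0 a20@(0,2):1
t=4: (unchanged — steady state)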